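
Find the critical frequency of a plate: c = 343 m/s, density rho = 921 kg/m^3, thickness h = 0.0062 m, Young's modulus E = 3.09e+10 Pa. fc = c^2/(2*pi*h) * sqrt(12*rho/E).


12*rho/E = 12*921/3.09e+10 = 3.5767e-07
sqrt(12*rho/E) = sqrt(3.5767e-07) = 0.000598055
c^2/(2*pi*h) = 343^2/(2*pi*0.0062) = 3.02007e+06
fc = 3.02007e+06 * 0.000598055 = 1806.2 Hz


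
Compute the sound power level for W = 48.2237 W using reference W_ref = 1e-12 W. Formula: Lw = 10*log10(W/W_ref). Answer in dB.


W / W_ref = 48.2237 / 1e-12 = 4.82237e+13
Lw = 10 * log10(4.82237e+13) = 136.83 dB


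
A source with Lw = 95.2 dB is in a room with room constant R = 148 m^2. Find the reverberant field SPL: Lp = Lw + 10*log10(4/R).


4/R = 4/148 = 0.027027
Lp = 95.2 + 10*log10(0.027027) = 79.518 dB


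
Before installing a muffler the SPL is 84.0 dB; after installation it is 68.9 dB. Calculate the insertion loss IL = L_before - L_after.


Insertion loss = SPL without muffler - SPL with muffler
IL = 84.0 - 68.9 = 15.1 dB


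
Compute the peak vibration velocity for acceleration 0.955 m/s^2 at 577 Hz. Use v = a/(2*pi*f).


omega = 2*pi*f = 2*pi*577 = 3625.4 rad/s
v = a / omega = 0.955 / 3625.4 = 0.00026342 m/s


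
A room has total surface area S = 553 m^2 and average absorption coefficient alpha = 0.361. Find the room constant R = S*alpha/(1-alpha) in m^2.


R = 553 * 0.361 / (1 - 0.361) = 312.41 m^2


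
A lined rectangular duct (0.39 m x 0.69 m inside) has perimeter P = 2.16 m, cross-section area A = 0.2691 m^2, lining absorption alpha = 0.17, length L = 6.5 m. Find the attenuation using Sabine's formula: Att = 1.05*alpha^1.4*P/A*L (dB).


alpha^1.4 = 0.17^1.4 = 0.0836813
Attenuation rate = 1.05 * alpha^1.4 * P / A
= 1.05 * 0.0836813 * 2.16 / 0.2691 = 0.705274 dB/m
Total Att = 0.705274 * 6.5 = 4.5843 dB


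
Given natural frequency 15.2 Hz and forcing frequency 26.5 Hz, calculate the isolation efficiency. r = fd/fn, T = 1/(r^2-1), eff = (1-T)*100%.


r = 26.5 / 15.2 = 1.74342
r^2 - 1 = 1.74342^2 - 1 = 2.03951
T = 1/2.03951 = 0.490314
Efficiency = (1 - 0.490314)*100 = 50.969 %


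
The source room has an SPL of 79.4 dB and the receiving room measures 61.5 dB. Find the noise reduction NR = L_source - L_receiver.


NR = L_source - L_receiver (difference between source and receiving room levels)
NR = 79.4 - 61.5 = 17.9 dB


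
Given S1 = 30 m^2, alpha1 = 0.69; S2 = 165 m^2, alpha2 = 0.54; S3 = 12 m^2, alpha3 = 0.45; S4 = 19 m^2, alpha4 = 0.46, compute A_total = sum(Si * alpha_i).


30 * 0.69 = 20.7
165 * 0.54 = 89.1
12 * 0.45 = 5.4
19 * 0.46 = 8.74
A_total = 20.7 + 89.1 + 5.4 + 8.74 = 123.94 m^2


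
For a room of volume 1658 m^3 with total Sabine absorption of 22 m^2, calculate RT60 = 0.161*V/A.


RT60 = 0.161 * 1658 / 22 = 12.134 s


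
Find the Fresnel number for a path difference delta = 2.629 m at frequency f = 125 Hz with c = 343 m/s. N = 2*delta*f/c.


N = 2*delta*f/c = 2*delta/lambda, where lambda = c/f
lambda = 343 / 125 = 2.744 m
N = 2 * 2.629 / 2.744 = 1.9162


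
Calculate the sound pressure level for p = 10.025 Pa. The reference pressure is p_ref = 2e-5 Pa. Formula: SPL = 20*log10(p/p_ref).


p / p_ref = 10.025 / 2e-5 = 501250
SPL = 20 * log10(501250) = 114 dB


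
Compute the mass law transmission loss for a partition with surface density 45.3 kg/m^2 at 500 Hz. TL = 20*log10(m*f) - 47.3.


m * f = 45.3 * 500 = 22650
20*log10(22650) = 87.1014 dB
TL = 87.1014 - 47.3 = 39.801 dB


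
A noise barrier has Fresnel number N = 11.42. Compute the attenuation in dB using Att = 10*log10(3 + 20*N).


3 + 20*N = 3 + 20*11.42 = 231.4
Att = 10*log10(231.4) = 23.644 dB


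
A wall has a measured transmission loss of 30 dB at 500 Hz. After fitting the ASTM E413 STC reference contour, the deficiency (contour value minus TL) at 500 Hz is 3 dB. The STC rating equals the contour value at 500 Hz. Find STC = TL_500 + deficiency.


By ASTM E413, STC = value of the fitted reference contour at 500 Hz.
Contour value at 500 Hz = TL_500 + deficiency = 30 + 3 = 33
STC = 33


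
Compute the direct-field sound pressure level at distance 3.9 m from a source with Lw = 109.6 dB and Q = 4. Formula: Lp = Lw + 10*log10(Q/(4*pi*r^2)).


4*pi*r^2 = 4*pi*3.9^2 = 191.134 m^2
Q / (4*pi*r^2) = 4 / 191.134 = 0.0209277
Lp = 109.6 + 10*log10(0.0209277) = 92.807 dB


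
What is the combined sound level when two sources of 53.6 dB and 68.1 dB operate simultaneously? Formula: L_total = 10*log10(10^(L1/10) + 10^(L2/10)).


10^(53.6/10) = 229087
10^(68.1/10) = 6.45654e+06
Sum = 229087 + 6.45654e+06 = 6.68563e+06
L_total = 10*log10(6.68563e+06) = 68.251 dB


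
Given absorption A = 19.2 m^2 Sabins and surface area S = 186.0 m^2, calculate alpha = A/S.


Absorption coefficient = absorbed power / incident power
alpha = A / S = 19.2 / 186.0 = 0.10323


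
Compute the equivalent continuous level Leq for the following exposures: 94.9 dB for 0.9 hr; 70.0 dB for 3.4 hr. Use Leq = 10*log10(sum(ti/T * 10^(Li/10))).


T_total = 0.9 + 3.4 = 4.3 hr
(0.9/4.3) * 10^(94.9/10) = 6.46806e+08
(3.4/4.3) * 10^(70.0/10) = 7.90698e+06
Sum = 6.46806e+08 + 7.90698e+06 = 6.54713e+08
Leq = 10*log10(6.54713e+08) = 88.161 dB


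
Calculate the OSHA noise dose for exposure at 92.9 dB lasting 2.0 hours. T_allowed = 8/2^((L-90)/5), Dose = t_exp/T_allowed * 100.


T_allowed = 8 / 2^((92.9 - 90)/5) = 5.35171 hr
Dose = 2.0 / 5.35171 * 100 = 37.371 %


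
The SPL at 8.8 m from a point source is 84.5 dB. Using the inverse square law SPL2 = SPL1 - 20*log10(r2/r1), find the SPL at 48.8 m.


r2/r1 = 48.8/8.8 = 5.54545
Correction = 20*log10(5.54545) = 14.8787 dB
SPL2 = 84.5 - 14.8787 = 69.621 dB


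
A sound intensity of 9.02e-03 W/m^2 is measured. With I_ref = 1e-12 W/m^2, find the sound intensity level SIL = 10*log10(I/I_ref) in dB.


I / I_ref = 9.02e-03 / 1e-12 = 9.02e+09
SIL = 10 * log10(9.02e+09) = 99.552 dB


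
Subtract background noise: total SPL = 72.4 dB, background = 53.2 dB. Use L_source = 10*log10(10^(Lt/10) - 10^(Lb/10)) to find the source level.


10^(72.4/10) = 1.7378e+07
10^(53.2/10) = 208930
Difference = 1.7378e+07 - 208930 = 1.71691e+07
L_source = 10*log10(1.71691e+07) = 72.347 dB


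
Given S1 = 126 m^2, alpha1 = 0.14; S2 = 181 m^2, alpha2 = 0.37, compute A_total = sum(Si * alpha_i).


126 * 0.14 = 17.64
181 * 0.37 = 66.97
A_total = 17.64 + 66.97 = 84.61 m^2


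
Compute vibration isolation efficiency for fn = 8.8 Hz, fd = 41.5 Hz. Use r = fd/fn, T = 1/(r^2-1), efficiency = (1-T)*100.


r = 41.5 / 8.8 = 4.71591
r^2 - 1 = 4.71591^2 - 1 = 21.2398
T = 1/21.2398 = 0.0470814
Efficiency = (1 - 0.0470814)*100 = 95.292 %


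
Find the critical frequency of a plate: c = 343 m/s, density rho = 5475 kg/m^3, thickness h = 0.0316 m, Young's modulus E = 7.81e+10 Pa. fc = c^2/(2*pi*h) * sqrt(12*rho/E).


12*rho/E = 12*5475/7.81e+10 = 8.41229e-07
sqrt(12*rho/E) = sqrt(8.41229e-07) = 0.000917185
c^2/(2*pi*h) = 343^2/(2*pi*0.0316) = 592545
fc = 592545 * 0.000917185 = 543.47 Hz


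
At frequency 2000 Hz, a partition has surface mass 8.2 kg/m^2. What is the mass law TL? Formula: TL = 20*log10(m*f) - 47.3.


m * f = 8.2 * 2000 = 16400
20*log10(16400) = 84.2969 dB
TL = 84.2969 - 47.3 = 36.997 dB


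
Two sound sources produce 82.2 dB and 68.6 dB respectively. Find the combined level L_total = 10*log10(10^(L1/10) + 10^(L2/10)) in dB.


10^(82.2/10) = 1.65959e+08
10^(68.6/10) = 7.24436e+06
Sum = 1.65959e+08 + 7.24436e+06 = 1.73203e+08
L_total = 10*log10(1.73203e+08) = 82.386 dB


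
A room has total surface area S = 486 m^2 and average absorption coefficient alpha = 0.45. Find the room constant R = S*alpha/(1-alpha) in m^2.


R = 486 * 0.45 / (1 - 0.45) = 397.64 m^2


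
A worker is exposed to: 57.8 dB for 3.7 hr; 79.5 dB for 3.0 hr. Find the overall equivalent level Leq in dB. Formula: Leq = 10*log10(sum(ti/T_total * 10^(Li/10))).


T_total = 3.7 + 3.0 = 6.7 hr
(3.7/6.7) * 10^(57.8/10) = 332757
(3.0/6.7) * 10^(79.5/10) = 3.99068e+07
Sum = 332757 + 3.99068e+07 = 4.02396e+07
Leq = 10*log10(4.02396e+07) = 76.047 dB


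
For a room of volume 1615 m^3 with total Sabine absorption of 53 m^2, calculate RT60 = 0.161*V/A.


RT60 = 0.161 * 1615 / 53 = 4.9059 s


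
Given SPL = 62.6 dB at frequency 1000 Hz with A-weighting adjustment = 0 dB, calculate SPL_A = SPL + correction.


A-weighting table: 1000 Hz -> 0 dB correction
SPL_A = SPL + correction = 62.6 + (0) = 62.6 dBA


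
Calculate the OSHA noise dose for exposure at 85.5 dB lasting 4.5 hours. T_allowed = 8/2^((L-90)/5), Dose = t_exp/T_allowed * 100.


T_allowed = 8 / 2^((85.5 - 90)/5) = 14.9285 hr
Dose = 4.5 / 14.9285 * 100 = 30.144 %


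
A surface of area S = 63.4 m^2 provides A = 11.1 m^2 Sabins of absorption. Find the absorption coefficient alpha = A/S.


Absorption coefficient = absorbed power / incident power
alpha = A / S = 11.1 / 63.4 = 0.17508


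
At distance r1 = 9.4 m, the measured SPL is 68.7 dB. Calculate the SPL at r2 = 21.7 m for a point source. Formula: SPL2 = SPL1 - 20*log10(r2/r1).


r2/r1 = 21.7/9.4 = 2.30851
Correction = 20*log10(2.30851) = 7.26664 dB
SPL2 = 68.7 - 7.26664 = 61.433 dB


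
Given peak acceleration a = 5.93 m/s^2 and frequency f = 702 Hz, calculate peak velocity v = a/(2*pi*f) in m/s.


omega = 2*pi*f = 2*pi*702 = 4410.8 rad/s
v = a / omega = 5.93 / 4410.8 = 0.0013444 m/s


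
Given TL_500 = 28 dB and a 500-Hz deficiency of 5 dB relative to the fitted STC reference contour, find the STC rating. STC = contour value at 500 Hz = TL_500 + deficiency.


By ASTM E413, STC = value of the fitted reference contour at 500 Hz.
Contour value at 500 Hz = TL_500 + deficiency = 28 + 5 = 33
STC = 33


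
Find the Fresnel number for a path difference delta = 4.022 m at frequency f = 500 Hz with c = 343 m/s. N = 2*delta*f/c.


N = 2*delta*f/c = 2*delta/lambda, where lambda = c/f
lambda = 343 / 500 = 0.686 m
N = 2 * 4.022 / 0.686 = 11.726


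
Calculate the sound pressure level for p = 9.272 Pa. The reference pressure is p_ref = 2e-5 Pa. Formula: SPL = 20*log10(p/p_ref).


p / p_ref = 9.272 / 2e-5 = 463600
SPL = 20 * log10(463600) = 113.32 dB


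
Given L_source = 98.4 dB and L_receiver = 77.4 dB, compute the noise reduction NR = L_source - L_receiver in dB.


NR = L_source - L_receiver (difference between source and receiving room levels)
NR = 98.4 - 77.4 = 21 dB


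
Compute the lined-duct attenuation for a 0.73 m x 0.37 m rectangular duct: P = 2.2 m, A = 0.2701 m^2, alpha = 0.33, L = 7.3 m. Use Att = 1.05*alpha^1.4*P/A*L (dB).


alpha^1.4 = 0.33^1.4 = 0.211797
Attenuation rate = 1.05 * alpha^1.4 * P / A
= 1.05 * 0.211797 * 2.2 / 0.2701 = 1.81137 dB/m
Total Att = 1.81137 * 7.3 = 13.223 dB


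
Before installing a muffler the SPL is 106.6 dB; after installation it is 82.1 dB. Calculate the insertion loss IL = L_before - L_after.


Insertion loss = SPL without muffler - SPL with muffler
IL = 106.6 - 82.1 = 24.5 dB


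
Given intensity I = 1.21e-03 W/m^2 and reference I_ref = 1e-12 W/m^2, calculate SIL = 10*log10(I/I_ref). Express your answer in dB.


I / I_ref = 1.21e-03 / 1e-12 = 1.21e+09
SIL = 10 * log10(1.21e+09) = 90.828 dB


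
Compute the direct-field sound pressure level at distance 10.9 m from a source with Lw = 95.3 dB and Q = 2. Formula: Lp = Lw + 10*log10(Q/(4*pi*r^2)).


4*pi*r^2 = 4*pi*10.9^2 = 1493.01 m^2
Q / (4*pi*r^2) = 2 / 1493.01 = 0.00133958
Lp = 95.3 + 10*log10(0.00133958) = 66.57 dB


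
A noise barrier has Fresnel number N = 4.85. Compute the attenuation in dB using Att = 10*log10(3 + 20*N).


3 + 20*N = 3 + 20*4.85 = 100
Att = 10*log10(100) = 20 dB


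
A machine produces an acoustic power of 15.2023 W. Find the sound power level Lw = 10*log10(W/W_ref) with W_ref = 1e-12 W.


W / W_ref = 15.2023 / 1e-12 = 1.52023e+13
Lw = 10 * log10(1.52023e+13) = 131.82 dB


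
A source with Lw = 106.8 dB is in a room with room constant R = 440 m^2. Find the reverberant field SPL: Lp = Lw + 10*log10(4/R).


4/R = 4/440 = 0.00909091
Lp = 106.8 + 10*log10(0.00909091) = 86.386 dB


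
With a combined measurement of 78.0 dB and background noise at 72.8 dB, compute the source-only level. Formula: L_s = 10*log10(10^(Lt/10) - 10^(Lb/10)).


10^(78.0/10) = 6.30957e+07
10^(72.8/10) = 1.90546e+07
Difference = 6.30957e+07 - 1.90546e+07 = 4.40411e+07
L_source = 10*log10(4.40411e+07) = 76.439 dB


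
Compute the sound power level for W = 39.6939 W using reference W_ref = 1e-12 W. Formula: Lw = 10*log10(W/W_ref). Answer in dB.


W / W_ref = 39.6939 / 1e-12 = 3.96939e+13
Lw = 10 * log10(3.96939e+13) = 135.99 dB


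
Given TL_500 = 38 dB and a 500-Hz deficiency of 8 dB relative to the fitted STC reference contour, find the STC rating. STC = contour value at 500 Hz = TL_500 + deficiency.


By ASTM E413, STC = value of the fitted reference contour at 500 Hz.
Contour value at 500 Hz = TL_500 + deficiency = 38 + 8 = 46
STC = 46


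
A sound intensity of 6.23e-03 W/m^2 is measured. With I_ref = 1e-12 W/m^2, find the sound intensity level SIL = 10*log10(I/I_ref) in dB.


I / I_ref = 6.23e-03 / 1e-12 = 6.23e+09
SIL = 10 * log10(6.23e+09) = 97.945 dB


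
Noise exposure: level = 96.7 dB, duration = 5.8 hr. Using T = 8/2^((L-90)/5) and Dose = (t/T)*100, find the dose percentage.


T_allowed = 8 / 2^((96.7 - 90)/5) = 3.16017 hr
Dose = 5.8 / 3.16017 * 100 = 183.53 %


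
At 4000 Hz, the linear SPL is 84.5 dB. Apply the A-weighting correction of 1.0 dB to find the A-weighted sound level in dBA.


A-weighting table: 4000 Hz -> 1.0 dB correction
SPL_A = SPL + correction = 84.5 + (1.0) = 85.5 dBA


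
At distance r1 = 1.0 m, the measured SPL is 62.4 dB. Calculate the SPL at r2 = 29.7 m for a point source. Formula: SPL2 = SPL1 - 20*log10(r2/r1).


r2/r1 = 29.7/1.0 = 29.7
Correction = 20*log10(29.7) = 29.4551 dB
SPL2 = 62.4 - 29.4551 = 32.945 dB


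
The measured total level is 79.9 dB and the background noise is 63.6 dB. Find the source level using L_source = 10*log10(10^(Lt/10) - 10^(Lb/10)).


10^(79.9/10) = 9.77237e+07
10^(63.6/10) = 2.29087e+06
Difference = 9.77237e+07 - 2.29087e+06 = 9.54328e+07
L_source = 10*log10(9.54328e+07) = 79.797 dB


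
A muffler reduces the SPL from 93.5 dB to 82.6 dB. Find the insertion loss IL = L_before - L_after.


Insertion loss = SPL without muffler - SPL with muffler
IL = 93.5 - 82.6 = 10.9 dB


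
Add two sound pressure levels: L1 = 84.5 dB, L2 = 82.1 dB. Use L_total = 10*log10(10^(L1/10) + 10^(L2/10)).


10^(84.5/10) = 2.81838e+08
10^(82.1/10) = 1.62181e+08
Sum = 2.81838e+08 + 1.62181e+08 = 4.44019e+08
L_total = 10*log10(4.44019e+08) = 86.474 dB


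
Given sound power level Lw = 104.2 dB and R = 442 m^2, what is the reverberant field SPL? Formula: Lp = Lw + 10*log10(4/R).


4/R = 4/442 = 0.00904977
Lp = 104.2 + 10*log10(0.00904977) = 83.766 dB


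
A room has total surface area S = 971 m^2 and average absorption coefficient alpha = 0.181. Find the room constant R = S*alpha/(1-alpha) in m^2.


R = 971 * 0.181 / (1 - 0.181) = 214.59 m^2


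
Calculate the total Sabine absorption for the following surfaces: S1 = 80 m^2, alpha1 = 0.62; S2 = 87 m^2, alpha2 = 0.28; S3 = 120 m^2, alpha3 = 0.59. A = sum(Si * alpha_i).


80 * 0.62 = 49.6
87 * 0.28 = 24.36
120 * 0.59 = 70.8
A_total = 49.6 + 24.36 + 70.8 = 144.76 m^2


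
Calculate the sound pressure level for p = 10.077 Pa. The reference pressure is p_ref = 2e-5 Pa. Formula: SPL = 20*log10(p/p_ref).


p / p_ref = 10.077 / 2e-5 = 503850
SPL = 20 * log10(503850) = 114.05 dB


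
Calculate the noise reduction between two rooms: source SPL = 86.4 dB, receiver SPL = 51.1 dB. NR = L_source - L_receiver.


NR = L_source - L_receiver (difference between source and receiving room levels)
NR = 86.4 - 51.1 = 35.3 dB


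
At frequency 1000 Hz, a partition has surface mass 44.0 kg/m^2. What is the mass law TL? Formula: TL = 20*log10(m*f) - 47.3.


m * f = 44.0 * 1000 = 44000
20*log10(44000) = 92.8691 dB
TL = 92.8691 - 47.3 = 45.569 dB


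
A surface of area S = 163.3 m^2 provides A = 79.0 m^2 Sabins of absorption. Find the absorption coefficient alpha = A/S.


Absorption coefficient = absorbed power / incident power
alpha = A / S = 79.0 / 163.3 = 0.48377


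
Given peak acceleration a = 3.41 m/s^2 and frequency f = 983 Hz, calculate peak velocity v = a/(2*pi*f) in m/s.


omega = 2*pi*f = 2*pi*983 = 6176.37 rad/s
v = a / omega = 3.41 / 6176.37 = 0.0005521 m/s


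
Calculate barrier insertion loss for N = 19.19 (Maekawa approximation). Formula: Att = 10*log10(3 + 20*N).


3 + 20*N = 3 + 20*19.19 = 386.8
Att = 10*log10(386.8) = 25.875 dB


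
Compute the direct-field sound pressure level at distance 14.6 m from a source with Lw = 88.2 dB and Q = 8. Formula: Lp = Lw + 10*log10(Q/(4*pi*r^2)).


4*pi*r^2 = 4*pi*14.6^2 = 2678.65 m^2
Q / (4*pi*r^2) = 8 / 2678.65 = 0.00298658
Lp = 88.2 + 10*log10(0.00298658) = 62.952 dB


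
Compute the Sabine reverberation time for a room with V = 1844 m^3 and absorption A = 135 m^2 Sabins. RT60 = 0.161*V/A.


RT60 = 0.161 * 1844 / 135 = 2.1991 s


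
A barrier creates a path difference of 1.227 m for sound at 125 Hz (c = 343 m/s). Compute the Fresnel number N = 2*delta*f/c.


N = 2*delta*f/c = 2*delta/lambda, where lambda = c/f
lambda = 343 / 125 = 2.744 m
N = 2 * 1.227 / 2.744 = 0.89431


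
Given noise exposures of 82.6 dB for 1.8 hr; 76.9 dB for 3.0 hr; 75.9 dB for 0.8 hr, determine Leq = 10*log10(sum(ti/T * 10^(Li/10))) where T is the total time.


T_total = 1.8 + 3.0 + 0.8 = 5.6 hr
(1.8/5.6) * 10^(82.6/10) = 5.84904e+07
(3.0/5.6) * 10^(76.9/10) = 2.62382e+07
(0.8/5.6) * 10^(75.9/10) = 5.55779e+06
Sum = 5.84904e+07 + 2.62382e+07 + 5.55779e+06 = 9.02864e+07
Leq = 10*log10(9.02864e+07) = 79.556 dB


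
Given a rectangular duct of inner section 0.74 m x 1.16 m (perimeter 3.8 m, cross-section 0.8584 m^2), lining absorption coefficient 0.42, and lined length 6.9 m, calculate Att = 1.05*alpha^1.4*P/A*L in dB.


alpha^1.4 = 0.42^1.4 = 0.296858
Attenuation rate = 1.05 * alpha^1.4 * P / A
= 1.05 * 0.296858 * 3.8 / 0.8584 = 1.37985 dB/m
Total Att = 1.37985 * 6.9 = 9.521 dB


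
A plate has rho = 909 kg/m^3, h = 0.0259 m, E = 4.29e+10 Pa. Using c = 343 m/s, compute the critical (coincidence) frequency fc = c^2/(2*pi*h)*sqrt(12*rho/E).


12*rho/E = 12*909/4.29e+10 = 2.54266e-07
sqrt(12*rho/E) = sqrt(2.54266e-07) = 0.000504248
c^2/(2*pi*h) = 343^2/(2*pi*0.0259) = 722951
fc = 722951 * 0.000504248 = 364.55 Hz


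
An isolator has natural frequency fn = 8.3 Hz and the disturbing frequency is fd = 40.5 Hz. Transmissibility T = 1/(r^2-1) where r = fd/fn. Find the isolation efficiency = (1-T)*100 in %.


r = 40.5 / 8.3 = 4.87952
r^2 - 1 = 4.87952^2 - 1 = 22.8097
T = 1/22.8097 = 0.043841
Efficiency = (1 - 0.043841)*100 = 95.616 %


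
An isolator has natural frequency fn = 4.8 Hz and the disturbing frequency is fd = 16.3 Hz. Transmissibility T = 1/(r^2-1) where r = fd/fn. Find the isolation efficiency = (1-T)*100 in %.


r = 16.3 / 4.8 = 3.39583
r^2 - 1 = 3.39583^2 - 1 = 10.5317
T = 1/10.5317 = 0.0949514
Efficiency = (1 - 0.0949514)*100 = 90.505 %


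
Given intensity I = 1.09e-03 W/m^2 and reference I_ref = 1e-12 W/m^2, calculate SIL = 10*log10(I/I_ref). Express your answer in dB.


I / I_ref = 1.09e-03 / 1e-12 = 1.09e+09
SIL = 10 * log10(1.09e+09) = 90.374 dB


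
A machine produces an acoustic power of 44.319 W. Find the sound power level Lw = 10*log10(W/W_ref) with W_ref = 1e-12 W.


W / W_ref = 44.319 / 1e-12 = 4.4319e+13
Lw = 10 * log10(4.4319e+13) = 136.47 dB


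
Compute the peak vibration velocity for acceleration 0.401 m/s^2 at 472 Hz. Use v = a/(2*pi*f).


omega = 2*pi*f = 2*pi*472 = 2965.66 rad/s
v = a / omega = 0.401 / 2965.66 = 0.00013521 m/s


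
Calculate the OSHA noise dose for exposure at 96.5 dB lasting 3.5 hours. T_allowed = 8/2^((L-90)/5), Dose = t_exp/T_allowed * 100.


T_allowed = 8 / 2^((96.5 - 90)/5) = 3.24901 hr
Dose = 3.5 / 3.24901 * 100 = 107.73 %


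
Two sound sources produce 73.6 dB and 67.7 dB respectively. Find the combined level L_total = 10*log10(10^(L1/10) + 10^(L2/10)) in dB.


10^(73.6/10) = 2.29087e+07
10^(67.7/10) = 5.88844e+06
Sum = 2.29087e+07 + 5.88844e+06 = 2.87971e+07
L_total = 10*log10(2.87971e+07) = 74.593 dB


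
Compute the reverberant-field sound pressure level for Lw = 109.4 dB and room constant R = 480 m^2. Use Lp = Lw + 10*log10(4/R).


4/R = 4/480 = 0.00833333
Lp = 109.4 + 10*log10(0.00833333) = 88.608 dB


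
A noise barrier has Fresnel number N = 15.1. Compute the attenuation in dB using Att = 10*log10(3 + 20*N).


3 + 20*N = 3 + 20*15.1 = 305
Att = 10*log10(305) = 24.843 dB


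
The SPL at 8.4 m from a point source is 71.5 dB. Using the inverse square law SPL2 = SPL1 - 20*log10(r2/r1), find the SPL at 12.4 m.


r2/r1 = 12.4/8.4 = 1.47619
Correction = 20*log10(1.47619) = 3.38285 dB
SPL2 = 71.5 - 3.38285 = 68.117 dB


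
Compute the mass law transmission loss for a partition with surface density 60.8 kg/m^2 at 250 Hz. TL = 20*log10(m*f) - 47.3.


m * f = 60.8 * 250 = 15200
20*log10(15200) = 83.6369 dB
TL = 83.6369 - 47.3 = 36.337 dB


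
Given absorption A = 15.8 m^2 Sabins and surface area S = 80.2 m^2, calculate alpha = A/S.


Absorption coefficient = absorbed power / incident power
alpha = A / S = 15.8 / 80.2 = 0.19701


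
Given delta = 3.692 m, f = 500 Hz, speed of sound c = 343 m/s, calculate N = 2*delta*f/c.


N = 2*delta*f/c = 2*delta/lambda, where lambda = c/f
lambda = 343 / 500 = 0.686 m
N = 2 * 3.692 / 0.686 = 10.764


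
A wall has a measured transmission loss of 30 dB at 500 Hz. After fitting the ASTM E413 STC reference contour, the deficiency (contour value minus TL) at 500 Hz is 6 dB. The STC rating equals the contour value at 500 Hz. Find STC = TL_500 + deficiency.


By ASTM E413, STC = value of the fitted reference contour at 500 Hz.
Contour value at 500 Hz = TL_500 + deficiency = 30 + 6 = 36
STC = 36


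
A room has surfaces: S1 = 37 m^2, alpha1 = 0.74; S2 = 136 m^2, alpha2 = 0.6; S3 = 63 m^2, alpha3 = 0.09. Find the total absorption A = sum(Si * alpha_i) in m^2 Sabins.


37 * 0.74 = 27.38
136 * 0.6 = 81.6
63 * 0.09 = 5.67
A_total = 27.38 + 81.6 + 5.67 = 114.65 m^2


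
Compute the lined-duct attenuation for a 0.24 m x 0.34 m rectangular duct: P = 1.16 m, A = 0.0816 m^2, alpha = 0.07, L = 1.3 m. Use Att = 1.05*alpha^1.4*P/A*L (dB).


alpha^1.4 = 0.07^1.4 = 0.0241622
Attenuation rate = 1.05 * alpha^1.4 * P / A
= 1.05 * 0.0241622 * 1.16 / 0.0816 = 0.360656 dB/m
Total Att = 0.360656 * 1.3 = 0.46885 dB


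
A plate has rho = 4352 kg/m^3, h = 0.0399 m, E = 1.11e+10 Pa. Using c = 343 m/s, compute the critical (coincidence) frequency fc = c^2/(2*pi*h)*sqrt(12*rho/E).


12*rho/E = 12*4352/1.11e+10 = 4.70486e-06
sqrt(12*rho/E) = sqrt(4.70486e-06) = 0.00216907
c^2/(2*pi*h) = 343^2/(2*pi*0.0399) = 469284
fc = 469284 * 0.00216907 = 1017.9 Hz


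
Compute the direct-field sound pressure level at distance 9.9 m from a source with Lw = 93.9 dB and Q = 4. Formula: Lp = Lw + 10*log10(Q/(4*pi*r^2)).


4*pi*r^2 = 4*pi*9.9^2 = 1231.63 m^2
Q / (4*pi*r^2) = 4 / 1231.63 = 0.00324773
Lp = 93.9 + 10*log10(0.00324773) = 69.016 dB


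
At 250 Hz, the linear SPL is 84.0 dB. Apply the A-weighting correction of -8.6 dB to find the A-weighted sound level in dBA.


A-weighting table: 250 Hz -> -8.6 dB correction
SPL_A = SPL + correction = 84.0 + (-8.6) = 75.4 dBA


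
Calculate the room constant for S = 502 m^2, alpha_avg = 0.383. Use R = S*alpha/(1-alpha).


R = 502 * 0.383 / (1 - 0.383) = 311.61 m^2


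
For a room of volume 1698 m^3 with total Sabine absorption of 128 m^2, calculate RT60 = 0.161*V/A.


RT60 = 0.161 * 1698 / 128 = 2.1358 s


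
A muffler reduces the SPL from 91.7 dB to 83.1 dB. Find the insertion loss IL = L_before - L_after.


Insertion loss = SPL without muffler - SPL with muffler
IL = 91.7 - 83.1 = 8.6 dB


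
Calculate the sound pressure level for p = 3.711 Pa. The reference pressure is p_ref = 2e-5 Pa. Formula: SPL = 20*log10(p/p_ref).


p / p_ref = 3.711 / 2e-5 = 185550
SPL = 20 * log10(185550) = 105.37 dB


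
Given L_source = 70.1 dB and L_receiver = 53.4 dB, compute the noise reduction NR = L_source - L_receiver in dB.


NR = L_source - L_receiver (difference between source and receiving room levels)
NR = 70.1 - 53.4 = 16.7 dB


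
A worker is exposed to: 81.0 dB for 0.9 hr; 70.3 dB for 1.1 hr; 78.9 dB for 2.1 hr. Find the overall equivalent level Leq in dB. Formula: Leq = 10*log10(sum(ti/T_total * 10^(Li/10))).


T_total = 0.9 + 1.1 + 2.1 = 4.1 hr
(0.9/4.1) * 10^(81.0/10) = 2.76349e+07
(1.1/4.1) * 10^(70.3/10) = 2.87481e+06
(2.1/4.1) * 10^(78.9/10) = 3.9759e+07
Sum = 2.76349e+07 + 2.87481e+06 + 3.9759e+07 = 7.02687e+07
Leq = 10*log10(7.02687e+07) = 78.468 dB


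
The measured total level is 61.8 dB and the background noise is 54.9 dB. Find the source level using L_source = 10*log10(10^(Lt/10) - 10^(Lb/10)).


10^(61.8/10) = 1.51356e+06
10^(54.9/10) = 309030
Difference = 1.51356e+06 - 309030 = 1.20453e+06
L_source = 10*log10(1.20453e+06) = 60.808 dB


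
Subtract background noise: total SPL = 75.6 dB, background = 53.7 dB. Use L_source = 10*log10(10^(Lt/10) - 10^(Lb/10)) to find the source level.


10^(75.6/10) = 3.63078e+07
10^(53.7/10) = 234423
Difference = 3.63078e+07 - 234423 = 3.60734e+07
L_source = 10*log10(3.60734e+07) = 75.572 dB


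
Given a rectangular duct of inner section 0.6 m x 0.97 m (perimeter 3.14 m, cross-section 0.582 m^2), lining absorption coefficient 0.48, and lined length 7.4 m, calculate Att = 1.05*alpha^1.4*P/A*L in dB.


alpha^1.4 = 0.48^1.4 = 0.35788
Attenuation rate = 1.05 * alpha^1.4 * P / A
= 1.05 * 0.35788 * 3.14 / 0.582 = 2.02737 dB/m
Total Att = 2.02737 * 7.4 = 15.003 dB


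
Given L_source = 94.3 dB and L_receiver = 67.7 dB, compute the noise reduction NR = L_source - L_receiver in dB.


NR = L_source - L_receiver (difference between source and receiving room levels)
NR = 94.3 - 67.7 = 26.6 dB


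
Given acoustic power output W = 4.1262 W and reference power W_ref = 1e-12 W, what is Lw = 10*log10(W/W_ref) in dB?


W / W_ref = 4.1262 / 1e-12 = 4.1262e+12
Lw = 10 * log10(4.1262e+12) = 126.16 dB


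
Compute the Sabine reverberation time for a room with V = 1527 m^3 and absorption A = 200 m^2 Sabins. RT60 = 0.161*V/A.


RT60 = 0.161 * 1527 / 200 = 1.2292 s


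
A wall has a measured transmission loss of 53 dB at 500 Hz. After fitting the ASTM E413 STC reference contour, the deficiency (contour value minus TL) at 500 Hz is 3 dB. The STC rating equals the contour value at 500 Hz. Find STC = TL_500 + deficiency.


By ASTM E413, STC = value of the fitted reference contour at 500 Hz.
Contour value at 500 Hz = TL_500 + deficiency = 53 + 3 = 56
STC = 56


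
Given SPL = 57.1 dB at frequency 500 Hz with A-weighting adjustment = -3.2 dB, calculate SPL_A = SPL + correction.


A-weighting table: 500 Hz -> -3.2 dB correction
SPL_A = SPL + correction = 57.1 + (-3.2) = 53.9 dBA


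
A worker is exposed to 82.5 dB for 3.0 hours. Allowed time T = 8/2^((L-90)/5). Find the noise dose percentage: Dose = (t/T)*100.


T_allowed = 8 / 2^((82.5 - 90)/5) = 22.6274 hr
Dose = 3.0 / 22.6274 * 100 = 13.258 %


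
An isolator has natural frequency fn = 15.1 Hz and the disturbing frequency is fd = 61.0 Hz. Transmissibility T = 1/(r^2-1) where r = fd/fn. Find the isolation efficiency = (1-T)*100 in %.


r = 61.0 / 15.1 = 4.03974
r^2 - 1 = 4.03974^2 - 1 = 15.3195
T = 1/15.3195 = 0.0652763
Efficiency = (1 - 0.0652763)*100 = 93.472 %


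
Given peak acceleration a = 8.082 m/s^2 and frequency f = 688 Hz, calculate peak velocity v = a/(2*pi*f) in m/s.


omega = 2*pi*f = 2*pi*688 = 4322.83 rad/s
v = a / omega = 8.082 / 4322.83 = 0.0018696 m/s


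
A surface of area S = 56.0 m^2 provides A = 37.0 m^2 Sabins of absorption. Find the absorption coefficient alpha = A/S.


Absorption coefficient = absorbed power / incident power
alpha = A / S = 37.0 / 56.0 = 0.66071


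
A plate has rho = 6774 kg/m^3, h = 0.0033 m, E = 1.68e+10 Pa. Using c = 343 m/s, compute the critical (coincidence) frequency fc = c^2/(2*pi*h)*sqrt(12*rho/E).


12*rho/E = 12*6774/1.68e+10 = 4.83857e-06
sqrt(12*rho/E) = sqrt(4.83857e-06) = 0.00219967
c^2/(2*pi*h) = 343^2/(2*pi*0.0033) = 5.67407e+06
fc = 5.67407e+06 * 0.00219967 = 12481 Hz


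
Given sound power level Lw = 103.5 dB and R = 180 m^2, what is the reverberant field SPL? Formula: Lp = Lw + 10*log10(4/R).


4/R = 4/180 = 0.0222222
Lp = 103.5 + 10*log10(0.0222222) = 86.968 dB


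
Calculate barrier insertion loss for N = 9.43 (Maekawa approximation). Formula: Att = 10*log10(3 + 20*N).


3 + 20*N = 3 + 20*9.43 = 191.6
Att = 10*log10(191.6) = 22.824 dB


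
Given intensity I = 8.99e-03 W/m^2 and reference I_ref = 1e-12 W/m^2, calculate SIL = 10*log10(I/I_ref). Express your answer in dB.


I / I_ref = 8.99e-03 / 1e-12 = 8.99e+09
SIL = 10 * log10(8.99e+09) = 99.538 dB


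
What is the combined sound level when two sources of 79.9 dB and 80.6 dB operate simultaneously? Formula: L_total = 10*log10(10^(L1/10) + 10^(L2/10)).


10^(79.9/10) = 9.77237e+07
10^(80.6/10) = 1.14815e+08
Sum = 9.77237e+07 + 1.14815e+08 = 2.12539e+08
L_total = 10*log10(2.12539e+08) = 83.274 dB


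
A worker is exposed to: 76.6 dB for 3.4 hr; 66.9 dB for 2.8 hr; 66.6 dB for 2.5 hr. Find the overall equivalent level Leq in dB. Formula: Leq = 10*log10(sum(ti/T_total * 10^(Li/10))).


T_total = 3.4 + 2.8 + 2.5 = 8.7 hr
(3.4/8.7) * 10^(76.6/10) = 1.78632e+07
(2.8/8.7) * 10^(66.9/10) = 1.5763e+06
(2.5/8.7) * 10^(66.6/10) = 1.31347e+06
Sum = 1.78632e+07 + 1.5763e+06 + 1.31347e+06 = 2.0753e+07
Leq = 10*log10(2.0753e+07) = 73.171 dB


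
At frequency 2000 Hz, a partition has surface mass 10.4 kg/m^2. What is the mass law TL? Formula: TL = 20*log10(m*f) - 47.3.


m * f = 10.4 * 2000 = 20800
20*log10(20800) = 86.3613 dB
TL = 86.3613 - 47.3 = 39.061 dB


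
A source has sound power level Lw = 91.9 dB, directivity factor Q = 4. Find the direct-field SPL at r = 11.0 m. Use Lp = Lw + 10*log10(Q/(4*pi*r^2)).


4*pi*r^2 = 4*pi*11.0^2 = 1520.53 m^2
Q / (4*pi*r^2) = 4 / 1520.53 = 0.00263066
Lp = 91.9 + 10*log10(0.00263066) = 66.101 dB


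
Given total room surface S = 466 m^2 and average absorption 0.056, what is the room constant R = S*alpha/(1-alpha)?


R = 466 * 0.056 / (1 - 0.056) = 27.644 m^2


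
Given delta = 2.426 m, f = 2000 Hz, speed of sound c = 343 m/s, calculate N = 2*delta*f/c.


N = 2*delta*f/c = 2*delta/lambda, where lambda = c/f
lambda = 343 / 2000 = 0.1715 m
N = 2 * 2.426 / 0.1715 = 28.292


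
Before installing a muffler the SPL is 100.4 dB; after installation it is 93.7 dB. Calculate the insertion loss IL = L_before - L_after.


Insertion loss = SPL without muffler - SPL with muffler
IL = 100.4 - 93.7 = 6.7 dB


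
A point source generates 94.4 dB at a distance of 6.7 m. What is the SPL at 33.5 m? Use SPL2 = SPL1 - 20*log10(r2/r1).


r2/r1 = 33.5/6.7 = 5
Correction = 20*log10(5) = 13.9794 dB
SPL2 = 94.4 - 13.9794 = 80.421 dB


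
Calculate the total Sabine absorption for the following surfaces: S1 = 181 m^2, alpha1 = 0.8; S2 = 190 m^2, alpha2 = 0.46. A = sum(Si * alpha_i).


181 * 0.8 = 144.8
190 * 0.46 = 87.4
A_total = 144.8 + 87.4 = 232.2 m^2


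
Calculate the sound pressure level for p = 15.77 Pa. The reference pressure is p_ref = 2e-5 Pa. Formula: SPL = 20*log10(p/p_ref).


p / p_ref = 15.77 / 2e-5 = 788500
SPL = 20 * log10(788500) = 117.94 dB


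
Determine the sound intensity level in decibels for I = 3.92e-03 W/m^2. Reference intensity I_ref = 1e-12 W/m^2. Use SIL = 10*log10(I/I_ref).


I / I_ref = 3.92e-03 / 1e-12 = 3.92e+09
SIL = 10 * log10(3.92e+09) = 95.933 dB


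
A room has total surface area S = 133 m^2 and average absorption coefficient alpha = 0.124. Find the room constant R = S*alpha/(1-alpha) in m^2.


R = 133 * 0.124 / (1 - 0.124) = 18.826 m^2


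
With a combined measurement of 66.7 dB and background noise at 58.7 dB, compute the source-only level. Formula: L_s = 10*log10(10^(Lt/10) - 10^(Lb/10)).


10^(66.7/10) = 4.67735e+06
10^(58.7/10) = 741310
Difference = 4.67735e+06 - 741310 = 3.93604e+06
L_source = 10*log10(3.93604e+06) = 65.951 dB


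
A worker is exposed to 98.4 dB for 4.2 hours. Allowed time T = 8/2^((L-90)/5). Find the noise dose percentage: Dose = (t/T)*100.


T_allowed = 8 / 2^((98.4 - 90)/5) = 2.49666 hr
Dose = 4.2 / 2.49666 * 100 = 168.22 %


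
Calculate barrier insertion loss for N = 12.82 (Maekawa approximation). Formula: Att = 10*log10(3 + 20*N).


3 + 20*N = 3 + 20*12.82 = 259.4
Att = 10*log10(259.4) = 24.14 dB


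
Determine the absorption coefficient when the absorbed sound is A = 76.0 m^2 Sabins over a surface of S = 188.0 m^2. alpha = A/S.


Absorption coefficient = absorbed power / incident power
alpha = A / S = 76.0 / 188.0 = 0.40426


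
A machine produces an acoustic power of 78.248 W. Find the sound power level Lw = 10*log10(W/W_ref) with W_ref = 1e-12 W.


W / W_ref = 78.248 / 1e-12 = 7.8248e+13
Lw = 10 * log10(7.8248e+13) = 138.93 dB


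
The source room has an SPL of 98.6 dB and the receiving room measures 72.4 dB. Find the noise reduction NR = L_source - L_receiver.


NR = L_source - L_receiver (difference between source and receiving room levels)
NR = 98.6 - 72.4 = 26.2 dB


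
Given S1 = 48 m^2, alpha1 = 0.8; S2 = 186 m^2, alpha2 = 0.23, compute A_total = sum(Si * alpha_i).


48 * 0.8 = 38.4
186 * 0.23 = 42.78
A_total = 38.4 + 42.78 = 81.18 m^2


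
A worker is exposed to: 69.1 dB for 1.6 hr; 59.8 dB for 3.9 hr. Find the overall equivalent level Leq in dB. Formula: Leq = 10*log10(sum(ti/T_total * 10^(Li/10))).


T_total = 1.6 + 3.9 = 5.5 hr
(1.6/5.5) * 10^(69.1/10) = 2.3646e+06
(3.9/5.5) * 10^(59.8/10) = 677177
Sum = 2.3646e+06 + 677177 = 3.04178e+06
Leq = 10*log10(3.04178e+06) = 64.831 dB


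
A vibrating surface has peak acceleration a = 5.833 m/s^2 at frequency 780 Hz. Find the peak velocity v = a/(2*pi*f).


omega = 2*pi*f = 2*pi*780 = 4900.88 rad/s
v = a / omega = 5.833 / 4900.88 = 0.0011902 m/s


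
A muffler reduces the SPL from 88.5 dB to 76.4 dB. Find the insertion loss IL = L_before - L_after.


Insertion loss = SPL without muffler - SPL with muffler
IL = 88.5 - 76.4 = 12.1 dB


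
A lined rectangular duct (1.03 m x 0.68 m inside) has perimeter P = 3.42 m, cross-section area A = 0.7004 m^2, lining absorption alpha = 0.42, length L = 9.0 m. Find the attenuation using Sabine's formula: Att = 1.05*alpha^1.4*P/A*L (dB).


alpha^1.4 = 0.42^1.4 = 0.296858
Attenuation rate = 1.05 * alpha^1.4 * P / A
= 1.05 * 0.296858 * 3.42 / 0.7004 = 1.52201 dB/m
Total Att = 1.52201 * 9.0 = 13.698 dB


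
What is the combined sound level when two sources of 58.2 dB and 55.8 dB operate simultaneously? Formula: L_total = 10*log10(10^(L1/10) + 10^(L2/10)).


10^(58.2/10) = 660693
10^(55.8/10) = 380189
Sum = 660693 + 380189 = 1.04088e+06
L_total = 10*log10(1.04088e+06) = 60.174 dB


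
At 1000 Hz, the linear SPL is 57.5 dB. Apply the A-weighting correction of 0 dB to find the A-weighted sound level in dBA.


A-weighting table: 1000 Hz -> 0 dB correction
SPL_A = SPL + correction = 57.5 + (0) = 57.5 dBA


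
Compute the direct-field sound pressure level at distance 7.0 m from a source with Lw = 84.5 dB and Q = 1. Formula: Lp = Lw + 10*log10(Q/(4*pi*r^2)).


4*pi*r^2 = 4*pi*7.0^2 = 615.752 m^2
Q / (4*pi*r^2) = 1 / 615.752 = 0.00162403
Lp = 84.5 + 10*log10(0.00162403) = 56.606 dB


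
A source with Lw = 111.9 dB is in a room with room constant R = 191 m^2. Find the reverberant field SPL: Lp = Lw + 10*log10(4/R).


4/R = 4/191 = 0.0209424
Lp = 111.9 + 10*log10(0.0209424) = 95.11 dB


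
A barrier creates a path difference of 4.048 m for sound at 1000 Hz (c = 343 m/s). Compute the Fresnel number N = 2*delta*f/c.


N = 2*delta*f/c = 2*delta/lambda, where lambda = c/f
lambda = 343 / 1000 = 0.343 m
N = 2 * 4.048 / 0.343 = 23.603


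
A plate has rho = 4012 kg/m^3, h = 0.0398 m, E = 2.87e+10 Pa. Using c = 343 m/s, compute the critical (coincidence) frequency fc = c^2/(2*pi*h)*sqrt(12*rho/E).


12*rho/E = 12*4012/2.87e+10 = 1.67749e-06
sqrt(12*rho/E) = sqrt(1.67749e-06) = 0.00129518
c^2/(2*pi*h) = 343^2/(2*pi*0.0398) = 470463
fc = 470463 * 0.00129518 = 609.33 Hz


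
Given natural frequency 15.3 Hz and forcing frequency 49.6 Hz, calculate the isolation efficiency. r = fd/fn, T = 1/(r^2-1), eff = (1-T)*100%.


r = 49.6 / 15.3 = 3.24183
r^2 - 1 = 3.24183^2 - 1 = 9.50946
T = 1/9.50946 = 0.105158
Efficiency = (1 - 0.105158)*100 = 89.484 %


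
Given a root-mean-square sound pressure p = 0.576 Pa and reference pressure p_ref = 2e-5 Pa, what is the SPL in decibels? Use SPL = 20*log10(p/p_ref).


p / p_ref = 0.576 / 2e-5 = 28800
SPL = 20 * log10(28800) = 89.188 dB


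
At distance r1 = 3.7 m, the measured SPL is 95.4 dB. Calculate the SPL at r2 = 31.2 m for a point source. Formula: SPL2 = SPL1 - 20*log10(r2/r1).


r2/r1 = 31.2/3.7 = 8.43243
Correction = 20*log10(8.43243) = 18.5191 dB
SPL2 = 95.4 - 18.5191 = 76.881 dB


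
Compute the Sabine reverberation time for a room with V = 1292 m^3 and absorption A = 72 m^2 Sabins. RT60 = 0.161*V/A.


RT60 = 0.161 * 1292 / 72 = 2.8891 s


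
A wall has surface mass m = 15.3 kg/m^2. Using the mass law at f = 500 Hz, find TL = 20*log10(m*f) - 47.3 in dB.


m * f = 15.3 * 500 = 7650
20*log10(7650) = 77.6732 dB
TL = 77.6732 - 47.3 = 30.373 dB


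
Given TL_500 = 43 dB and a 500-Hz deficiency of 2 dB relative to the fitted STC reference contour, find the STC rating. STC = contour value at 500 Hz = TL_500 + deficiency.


By ASTM E413, STC = value of the fitted reference contour at 500 Hz.
Contour value at 500 Hz = TL_500 + deficiency = 43 + 2 = 45
STC = 45


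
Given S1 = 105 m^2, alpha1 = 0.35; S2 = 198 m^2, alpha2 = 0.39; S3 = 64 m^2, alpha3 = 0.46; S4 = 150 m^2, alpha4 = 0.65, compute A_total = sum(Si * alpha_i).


105 * 0.35 = 36.75
198 * 0.39 = 77.22
64 * 0.46 = 29.44
150 * 0.65 = 97.5
A_total = 36.75 + 77.22 + 29.44 + 97.5 = 240.91 m^2


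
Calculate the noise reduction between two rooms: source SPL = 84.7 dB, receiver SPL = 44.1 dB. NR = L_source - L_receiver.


NR = L_source - L_receiver (difference between source and receiving room levels)
NR = 84.7 - 44.1 = 40.6 dB


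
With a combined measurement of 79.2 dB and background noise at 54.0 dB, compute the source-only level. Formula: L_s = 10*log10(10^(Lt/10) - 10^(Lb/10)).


10^(79.2/10) = 8.31764e+07
10^(54.0/10) = 251189
Difference = 8.31764e+07 - 251189 = 8.29252e+07
L_source = 10*log10(8.29252e+07) = 79.187 dB


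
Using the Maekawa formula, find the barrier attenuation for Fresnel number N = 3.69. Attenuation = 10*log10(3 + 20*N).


3 + 20*N = 3 + 20*3.69 = 76.8
Att = 10*log10(76.8) = 18.854 dB


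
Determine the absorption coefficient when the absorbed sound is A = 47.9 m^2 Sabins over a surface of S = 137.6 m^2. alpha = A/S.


Absorption coefficient = absorbed power / incident power
alpha = A / S = 47.9 / 137.6 = 0.34811


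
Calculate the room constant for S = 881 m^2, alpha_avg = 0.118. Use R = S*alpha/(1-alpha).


R = 881 * 0.118 / (1 - 0.118) = 117.87 m^2


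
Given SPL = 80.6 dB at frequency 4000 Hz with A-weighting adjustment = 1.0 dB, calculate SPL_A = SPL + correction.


A-weighting table: 4000 Hz -> 1.0 dB correction
SPL_A = SPL + correction = 80.6 + (1.0) = 81.6 dBA


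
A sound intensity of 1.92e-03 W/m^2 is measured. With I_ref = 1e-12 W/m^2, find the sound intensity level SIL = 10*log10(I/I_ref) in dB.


I / I_ref = 1.92e-03 / 1e-12 = 1.92e+09
SIL = 10 * log10(1.92e+09) = 92.833 dB
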